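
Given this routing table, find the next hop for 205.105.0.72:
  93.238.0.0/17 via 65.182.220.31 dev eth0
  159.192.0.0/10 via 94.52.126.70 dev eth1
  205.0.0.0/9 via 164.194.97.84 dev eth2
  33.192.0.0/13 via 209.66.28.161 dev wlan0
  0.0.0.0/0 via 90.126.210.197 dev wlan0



Longest prefix match for 205.105.0.72:
  /17 93.238.0.0: no
  /10 159.192.0.0: no
  /9 205.0.0.0: MATCH
  /13 33.192.0.0: no
  /0 0.0.0.0: MATCH
Selected: next-hop 164.194.97.84 via eth2 (matched /9)


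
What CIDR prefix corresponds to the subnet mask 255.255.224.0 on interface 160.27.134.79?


Binary: 11111111.11111111.11100000.00000000
Count leading 1s
Prefix: /19


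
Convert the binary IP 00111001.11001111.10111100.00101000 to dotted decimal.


00111001 = 57
11001111 = 207
10111100 = 188
00101000 = 40
IP: 57.207.188.40


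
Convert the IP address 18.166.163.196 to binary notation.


18 = 00010010
166 = 10100110
163 = 10100011
196 = 11000100
Binary: 00010010.10100110.10100011.11000100


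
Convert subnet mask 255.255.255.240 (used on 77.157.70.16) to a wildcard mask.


Subnet mask: 255.255.255.240
Wildcard = 255.255.255.255 - subnet mask
255 - 255 = 0
255 - 255 = 0
255 - 255 = 0
255 - 240 = 15
Wildcard: 0.0.0.15


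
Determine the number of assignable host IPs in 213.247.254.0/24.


Host bits = 32 - 24 = 8
Total addresses = 2^8 = 256
Usable = total - 2 (network and broadcast)
Usable hosts: 254


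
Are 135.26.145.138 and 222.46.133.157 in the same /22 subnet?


Mask: 255.255.252.0
135.26.145.138 AND mask = 135.26.144.0
222.46.133.157 AND mask = 222.46.132.0
No, different subnets (135.26.144.0 vs 222.46.132.0)


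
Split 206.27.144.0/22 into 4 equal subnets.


New prefix = 22 + 2 = 24
Each subnet has 256 addresses
  206.27.144.0/24
  206.27.145.0/24
  206.27.146.0/24
  206.27.147.0/24
Subnets: 206.27.144.0/24, 206.27.145.0/24, 206.27.146.0/24, 206.27.147.0/24


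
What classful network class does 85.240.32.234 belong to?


First octet: 85
Binary: 01010101
0xxxxxxx -> Class A (1-126)
Class A, default mask 255.0.0.0 (/8)


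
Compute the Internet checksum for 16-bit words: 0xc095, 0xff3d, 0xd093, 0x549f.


Sum all words (with carry folding):
+ 0xc095 = 0xc095
+ 0xff3d = 0xbfd3
+ 0xd093 = 0x9067
+ 0x549f = 0xe506
One's complement: ~0xe506
Checksum = 0x1af9


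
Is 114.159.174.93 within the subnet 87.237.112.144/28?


Subnet network: 87.237.112.144
Test IP AND mask: 114.159.174.80
No, 114.159.174.93 is not in 87.237.112.144/28


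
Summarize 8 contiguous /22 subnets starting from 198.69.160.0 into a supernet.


Original prefix: /22
Number of subnets: 8 = 2^3
New prefix = 22 - 3 = 19
Supernet: 198.69.160.0/19


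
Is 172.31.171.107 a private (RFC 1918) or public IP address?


RFC 1918 private ranges:
  10.0.0.0/8 (10.0.0.0 - 10.255.255.255)
  172.16.0.0/12 (172.16.0.0 - 172.31.255.255)
  192.168.0.0/16 (192.168.0.0 - 192.168.255.255)
Private (in 172.16.0.0/12)


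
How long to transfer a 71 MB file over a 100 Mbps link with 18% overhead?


Effective throughput = 100 * (1 - 18/100) = 82 Mbps
File size in Mb = 71 * 8 = 568 Mb
Time = 568 / 82
Time = 6.9268 seconds


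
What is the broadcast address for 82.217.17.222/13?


Network: 82.216.0.0/13
Host bits = 19
Set all host bits to 1:
Broadcast: 82.223.255.255


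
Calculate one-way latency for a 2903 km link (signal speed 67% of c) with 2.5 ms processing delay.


Speed = 0.67 * 3e5 km/s = 201000 km/s
Propagation delay = 2903 / 201000 = 0.0144 s = 14.4428 ms
Processing delay = 2.5 ms
Total one-way latency = 16.9428 ms


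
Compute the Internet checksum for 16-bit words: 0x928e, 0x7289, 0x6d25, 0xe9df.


Sum all words (with carry folding):
+ 0x928e = 0x928e
+ 0x7289 = 0x0518
+ 0x6d25 = 0x723d
+ 0xe9df = 0x5c1d
One's complement: ~0x5c1d
Checksum = 0xa3e2


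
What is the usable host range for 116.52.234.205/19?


Network: 116.52.224.0
Broadcast: 116.52.255.255
First usable = network + 1
Last usable = broadcast - 1
Range: 116.52.224.1 to 116.52.255.254


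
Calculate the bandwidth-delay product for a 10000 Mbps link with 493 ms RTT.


BDP = bandwidth * RTT
= 10000 Mbps * 493 ms
= 10000 * 1e6 * 493 / 1000 bits
= 4930000000 bits
= 616250000 bytes
= 601806.6406 KB
BDP = 4930000000 bits (616250000 bytes)


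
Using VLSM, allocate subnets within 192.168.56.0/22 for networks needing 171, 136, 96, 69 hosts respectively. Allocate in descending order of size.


171 hosts -> /24 (254 usable): 192.168.56.0/24
136 hosts -> /24 (254 usable): 192.168.57.0/24
96 hosts -> /25 (126 usable): 192.168.58.0/25
69 hosts -> /25 (126 usable): 192.168.58.128/25
Allocation: 192.168.56.0/24 (171 hosts, 254 usable); 192.168.57.0/24 (136 hosts, 254 usable); 192.168.58.0/25 (96 hosts, 126 usable); 192.168.58.128/25 (69 hosts, 126 usable)


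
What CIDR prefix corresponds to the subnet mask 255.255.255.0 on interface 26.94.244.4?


Binary: 11111111.11111111.11111111.00000000
Count leading 1s
Prefix: /24


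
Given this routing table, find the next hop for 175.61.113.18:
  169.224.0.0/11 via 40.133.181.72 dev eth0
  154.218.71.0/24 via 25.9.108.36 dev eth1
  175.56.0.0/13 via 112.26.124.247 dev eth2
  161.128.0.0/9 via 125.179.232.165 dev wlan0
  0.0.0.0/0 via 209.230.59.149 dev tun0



Longest prefix match for 175.61.113.18:
  /11 169.224.0.0: no
  /24 154.218.71.0: no
  /13 175.56.0.0: MATCH
  /9 161.128.0.0: no
  /0 0.0.0.0: MATCH
Selected: next-hop 112.26.124.247 via eth2 (matched /13)


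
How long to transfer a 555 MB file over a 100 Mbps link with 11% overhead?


Effective throughput = 100 * (1 - 11/100) = 89 Mbps
File size in Mb = 555 * 8 = 4440 Mb
Time = 4440 / 89
Time = 49.8876 seconds


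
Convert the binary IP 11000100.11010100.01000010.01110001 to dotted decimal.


11000100 = 196
11010100 = 212
01000010 = 66
01110001 = 113
IP: 196.212.66.113


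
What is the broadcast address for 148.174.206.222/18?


Network: 148.174.192.0/18
Host bits = 14
Set all host bits to 1:
Broadcast: 148.174.255.255


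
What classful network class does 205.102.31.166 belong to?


First octet: 205
Binary: 11001101
110xxxxx -> Class C (192-223)
Class C, default mask 255.255.255.0 (/24)


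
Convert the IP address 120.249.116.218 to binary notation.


120 = 01111000
249 = 11111001
116 = 01110100
218 = 11011010
Binary: 01111000.11111001.01110100.11011010


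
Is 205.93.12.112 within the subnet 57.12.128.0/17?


Subnet network: 57.12.128.0
Test IP AND mask: 205.93.0.0
No, 205.93.12.112 is not in 57.12.128.0/17


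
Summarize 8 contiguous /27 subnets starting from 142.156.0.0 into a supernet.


Original prefix: /27
Number of subnets: 8 = 2^3
New prefix = 27 - 3 = 24
Supernet: 142.156.0.0/24


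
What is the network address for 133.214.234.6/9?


IP:   10000101.11010110.11101010.00000110
Mask: 11111111.10000000.00000000.00000000
AND operation:
Net:  10000101.10000000.00000000.00000000
Network: 133.128.0.0/9


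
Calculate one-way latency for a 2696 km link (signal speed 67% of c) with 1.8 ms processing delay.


Speed = 0.67 * 3e5 km/s = 201000 km/s
Propagation delay = 2696 / 201000 = 0.0134 s = 13.4129 ms
Processing delay = 1.8 ms
Total one-way latency = 15.2129 ms


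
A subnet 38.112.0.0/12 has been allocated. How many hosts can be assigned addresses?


Host bits = 32 - 12 = 20
Total addresses = 2^20 = 1048576
Usable = total - 2 (network and broadcast)
Usable hosts: 1048574


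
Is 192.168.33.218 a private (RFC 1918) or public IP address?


RFC 1918 private ranges:
  10.0.0.0/8 (10.0.0.0 - 10.255.255.255)
  172.16.0.0/12 (172.16.0.0 - 172.31.255.255)
  192.168.0.0/16 (192.168.0.0 - 192.168.255.255)
Private (in 192.168.0.0/16)


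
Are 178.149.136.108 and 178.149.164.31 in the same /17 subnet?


Mask: 255.255.128.0
178.149.136.108 AND mask = 178.149.128.0
178.149.164.31 AND mask = 178.149.128.0
Yes, same subnet (178.149.128.0)


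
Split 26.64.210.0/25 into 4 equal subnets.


New prefix = 25 + 2 = 27
Each subnet has 32 addresses
  26.64.210.0/27
  26.64.210.32/27
  26.64.210.64/27
  26.64.210.96/27
Subnets: 26.64.210.0/27, 26.64.210.32/27, 26.64.210.64/27, 26.64.210.96/27


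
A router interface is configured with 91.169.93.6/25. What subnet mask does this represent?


/25 means 25 network bits, 7 host bits
Binary: 11111111111111111111111110000000
Mask: 255.255.255.128


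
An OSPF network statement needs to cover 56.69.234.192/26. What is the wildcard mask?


Subnet mask: 255.255.255.192
Wildcard = 255.255.255.255 - subnet mask
255 - 255 = 0
255 - 255 = 0
255 - 255 = 0
255 - 192 = 63
Wildcard: 0.0.0.63


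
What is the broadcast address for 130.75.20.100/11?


Network: 130.64.0.0/11
Host bits = 21
Set all host bits to 1:
Broadcast: 130.95.255.255


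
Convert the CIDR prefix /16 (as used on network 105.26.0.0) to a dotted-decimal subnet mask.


/16 means 16 network bits, 16 host bits
Binary: 11111111111111110000000000000000
Mask: 255.255.0.0


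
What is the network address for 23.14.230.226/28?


IP:   00010111.00001110.11100110.11100010
Mask: 11111111.11111111.11111111.11110000
AND operation:
Net:  00010111.00001110.11100110.11100000
Network: 23.14.230.224/28


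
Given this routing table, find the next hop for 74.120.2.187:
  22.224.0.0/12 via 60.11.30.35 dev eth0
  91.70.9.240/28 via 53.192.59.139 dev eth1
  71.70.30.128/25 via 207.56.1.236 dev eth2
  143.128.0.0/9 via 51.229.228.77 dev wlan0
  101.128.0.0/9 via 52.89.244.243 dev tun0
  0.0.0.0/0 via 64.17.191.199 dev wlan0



Longest prefix match for 74.120.2.187:
  /12 22.224.0.0: no
  /28 91.70.9.240: no
  /25 71.70.30.128: no
  /9 143.128.0.0: no
  /9 101.128.0.0: no
  /0 0.0.0.0: MATCH
Selected: next-hop 64.17.191.199 via wlan0 (matched /0)


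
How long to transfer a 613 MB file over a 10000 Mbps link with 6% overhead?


Effective throughput = 10000 * (1 - 6/100) = 9400 Mbps
File size in Mb = 613 * 8 = 4904 Mb
Time = 4904 / 9400
Time = 0.5217 seconds


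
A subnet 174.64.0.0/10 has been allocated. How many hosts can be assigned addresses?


Host bits = 32 - 10 = 22
Total addresses = 2^22 = 4194304
Usable = total - 2 (network and broadcast)
Usable hosts: 4194302


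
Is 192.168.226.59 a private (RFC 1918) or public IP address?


RFC 1918 private ranges:
  10.0.0.0/8 (10.0.0.0 - 10.255.255.255)
  172.16.0.0/12 (172.16.0.0 - 172.31.255.255)
  192.168.0.0/16 (192.168.0.0 - 192.168.255.255)
Private (in 192.168.0.0/16)


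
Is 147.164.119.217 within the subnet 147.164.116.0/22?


Subnet network: 147.164.116.0
Test IP AND mask: 147.164.116.0
Yes, 147.164.119.217 is in 147.164.116.0/22


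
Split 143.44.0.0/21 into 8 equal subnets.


New prefix = 21 + 3 = 24
Each subnet has 256 addresses
  143.44.0.0/24
  143.44.1.0/24
  143.44.2.0/24
  143.44.3.0/24
  143.44.4.0/24
  143.44.5.0/24
  143.44.6.0/24
  143.44.7.0/24
Subnets: 143.44.0.0/24, 143.44.1.0/24, 143.44.2.0/24, 143.44.3.0/24, 143.44.4.0/24, 143.44.5.0/24, 143.44.6.0/24, 143.44.7.0/24


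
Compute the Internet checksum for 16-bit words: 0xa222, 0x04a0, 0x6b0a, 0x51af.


Sum all words (with carry folding):
+ 0xa222 = 0xa222
+ 0x04a0 = 0xa6c2
+ 0x6b0a = 0x11cd
+ 0x51af = 0x637c
One's complement: ~0x637c
Checksum = 0x9c83


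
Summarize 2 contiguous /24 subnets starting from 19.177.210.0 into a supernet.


Original prefix: /24
Number of subnets: 2 = 2^1
New prefix = 24 - 1 = 23
Supernet: 19.177.210.0/23


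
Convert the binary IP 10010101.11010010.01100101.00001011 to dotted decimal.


10010101 = 149
11010010 = 210
01100101 = 101
00001011 = 11
IP: 149.210.101.11


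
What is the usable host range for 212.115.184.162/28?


Network: 212.115.184.160
Broadcast: 212.115.184.175
First usable = network + 1
Last usable = broadcast - 1
Range: 212.115.184.161 to 212.115.184.174


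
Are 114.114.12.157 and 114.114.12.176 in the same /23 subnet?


Mask: 255.255.254.0
114.114.12.157 AND mask = 114.114.12.0
114.114.12.176 AND mask = 114.114.12.0
Yes, same subnet (114.114.12.0)


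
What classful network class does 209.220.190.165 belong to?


First octet: 209
Binary: 11010001
110xxxxx -> Class C (192-223)
Class C, default mask 255.255.255.0 (/24)


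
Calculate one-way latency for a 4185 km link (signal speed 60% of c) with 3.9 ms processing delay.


Speed = 0.6 * 3e5 km/s = 180000 km/s
Propagation delay = 4185 / 180000 = 0.0232 s = 23.25 ms
Processing delay = 3.9 ms
Total one-way latency = 27.15 ms


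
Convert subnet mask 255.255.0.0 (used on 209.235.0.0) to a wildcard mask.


Subnet mask: 255.255.0.0
Wildcard = 255.255.255.255 - subnet mask
255 - 255 = 0
255 - 255 = 0
255 - 0 = 255
255 - 0 = 255
Wildcard: 0.0.255.255


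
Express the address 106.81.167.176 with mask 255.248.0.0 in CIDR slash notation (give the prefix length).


Binary: 11111111.11111000.00000000.00000000
Count leading 1s
Prefix: /13


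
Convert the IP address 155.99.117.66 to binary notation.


155 = 10011011
99 = 01100011
117 = 01110101
66 = 01000010
Binary: 10011011.01100011.01110101.01000010


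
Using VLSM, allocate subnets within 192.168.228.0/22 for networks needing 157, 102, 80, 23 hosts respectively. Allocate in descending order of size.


157 hosts -> /24 (254 usable): 192.168.228.0/24
102 hosts -> /25 (126 usable): 192.168.229.0/25
80 hosts -> /25 (126 usable): 192.168.229.128/25
23 hosts -> /27 (30 usable): 192.168.230.0/27
Allocation: 192.168.228.0/24 (157 hosts, 254 usable); 192.168.229.0/25 (102 hosts, 126 usable); 192.168.229.128/25 (80 hosts, 126 usable); 192.168.230.0/27 (23 hosts, 30 usable)


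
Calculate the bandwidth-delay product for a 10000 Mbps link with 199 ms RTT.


BDP = bandwidth * RTT
= 10000 Mbps * 199 ms
= 10000 * 1e6 * 199 / 1000 bits
= 1990000000 bits
= 248750000 bytes
= 242919.9219 KB
BDP = 1990000000 bits (248750000 bytes)


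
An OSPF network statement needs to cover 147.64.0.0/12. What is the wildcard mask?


Subnet mask: 255.240.0.0
Wildcard = 255.255.255.255 - subnet mask
255 - 255 = 0
255 - 240 = 15
255 - 0 = 255
255 - 0 = 255
Wildcard: 0.15.255.255


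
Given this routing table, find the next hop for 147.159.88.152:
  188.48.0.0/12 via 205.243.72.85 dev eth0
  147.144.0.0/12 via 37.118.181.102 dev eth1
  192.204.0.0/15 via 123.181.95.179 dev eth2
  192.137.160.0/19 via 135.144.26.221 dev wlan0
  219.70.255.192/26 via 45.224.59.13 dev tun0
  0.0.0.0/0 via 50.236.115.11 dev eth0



Longest prefix match for 147.159.88.152:
  /12 188.48.0.0: no
  /12 147.144.0.0: MATCH
  /15 192.204.0.0: no
  /19 192.137.160.0: no
  /26 219.70.255.192: no
  /0 0.0.0.0: MATCH
Selected: next-hop 37.118.181.102 via eth1 (matched /12)


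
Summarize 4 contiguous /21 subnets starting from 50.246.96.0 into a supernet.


Original prefix: /21
Number of subnets: 4 = 2^2
New prefix = 21 - 2 = 19
Supernet: 50.246.96.0/19


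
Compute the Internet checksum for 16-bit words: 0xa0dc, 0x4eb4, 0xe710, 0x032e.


Sum all words (with carry folding):
+ 0xa0dc = 0xa0dc
+ 0x4eb4 = 0xef90
+ 0xe710 = 0xd6a1
+ 0x032e = 0xd9cf
One's complement: ~0xd9cf
Checksum = 0x2630


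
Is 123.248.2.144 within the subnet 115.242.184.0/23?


Subnet network: 115.242.184.0
Test IP AND mask: 123.248.2.0
No, 123.248.2.144 is not in 115.242.184.0/23


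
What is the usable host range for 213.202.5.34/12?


Network: 213.192.0.0
Broadcast: 213.207.255.255
First usable = network + 1
Last usable = broadcast - 1
Range: 213.192.0.1 to 213.207.255.254


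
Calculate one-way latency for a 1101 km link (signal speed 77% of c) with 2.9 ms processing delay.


Speed = 0.77 * 3e5 km/s = 231000 km/s
Propagation delay = 1101 / 231000 = 0.0048 s = 4.7662 ms
Processing delay = 2.9 ms
Total one-way latency = 7.6662 ms


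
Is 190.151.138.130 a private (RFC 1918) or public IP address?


RFC 1918 private ranges:
  10.0.0.0/8 (10.0.0.0 - 10.255.255.255)
  172.16.0.0/12 (172.16.0.0 - 172.31.255.255)
  192.168.0.0/16 (192.168.0.0 - 192.168.255.255)
Public (not in any RFC 1918 range)


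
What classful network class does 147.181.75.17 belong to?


First octet: 147
Binary: 10010011
10xxxxxx -> Class B (128-191)
Class B, default mask 255.255.0.0 (/16)


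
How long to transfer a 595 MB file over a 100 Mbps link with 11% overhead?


Effective throughput = 100 * (1 - 11/100) = 89 Mbps
File size in Mb = 595 * 8 = 4760 Mb
Time = 4760 / 89
Time = 53.4831 seconds


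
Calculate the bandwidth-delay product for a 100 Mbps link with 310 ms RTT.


BDP = bandwidth * RTT
= 100 Mbps * 310 ms
= 100 * 1e6 * 310 / 1000 bits
= 31000000 bits
= 3875000 bytes
= 3784.1797 KB
BDP = 31000000 bits (3875000 bytes)


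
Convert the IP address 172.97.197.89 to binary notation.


172 = 10101100
97 = 01100001
197 = 11000101
89 = 01011001
Binary: 10101100.01100001.11000101.01011001


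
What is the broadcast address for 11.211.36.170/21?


Network: 11.211.32.0/21
Host bits = 11
Set all host bits to 1:
Broadcast: 11.211.39.255


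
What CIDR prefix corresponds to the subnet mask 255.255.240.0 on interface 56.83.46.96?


Binary: 11111111.11111111.11110000.00000000
Count leading 1s
Prefix: /20


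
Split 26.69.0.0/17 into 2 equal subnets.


New prefix = 17 + 1 = 18
Each subnet has 16384 addresses
  26.69.0.0/18
  26.69.64.0/18
Subnets: 26.69.0.0/18, 26.69.64.0/18


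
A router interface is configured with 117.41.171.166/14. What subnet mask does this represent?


/14 means 14 network bits, 18 host bits
Binary: 11111111111111000000000000000000
Mask: 255.252.0.0


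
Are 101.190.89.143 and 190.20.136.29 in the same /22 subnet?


Mask: 255.255.252.0
101.190.89.143 AND mask = 101.190.88.0
190.20.136.29 AND mask = 190.20.136.0
No, different subnets (101.190.88.0 vs 190.20.136.0)


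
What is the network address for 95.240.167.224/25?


IP:   01011111.11110000.10100111.11100000
Mask: 11111111.11111111.11111111.10000000
AND operation:
Net:  01011111.11110000.10100111.10000000
Network: 95.240.167.128/25


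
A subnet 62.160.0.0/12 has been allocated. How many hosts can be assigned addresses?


Host bits = 32 - 12 = 20
Total addresses = 2^20 = 1048576
Usable = total - 2 (network and broadcast)
Usable hosts: 1048574


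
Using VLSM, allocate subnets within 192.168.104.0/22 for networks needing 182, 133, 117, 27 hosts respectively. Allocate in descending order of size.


182 hosts -> /24 (254 usable): 192.168.104.0/24
133 hosts -> /24 (254 usable): 192.168.105.0/24
117 hosts -> /25 (126 usable): 192.168.106.0/25
27 hosts -> /27 (30 usable): 192.168.106.128/27
Allocation: 192.168.104.0/24 (182 hosts, 254 usable); 192.168.105.0/24 (133 hosts, 254 usable); 192.168.106.0/25 (117 hosts, 126 usable); 192.168.106.128/27 (27 hosts, 30 usable)


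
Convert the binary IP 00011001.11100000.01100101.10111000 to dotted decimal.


00011001 = 25
11100000 = 224
01100101 = 101
10111000 = 184
IP: 25.224.101.184


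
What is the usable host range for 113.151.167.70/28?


Network: 113.151.167.64
Broadcast: 113.151.167.79
First usable = network + 1
Last usable = broadcast - 1
Range: 113.151.167.65 to 113.151.167.78


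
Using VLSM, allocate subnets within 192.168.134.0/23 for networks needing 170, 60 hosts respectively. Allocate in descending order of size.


170 hosts -> /24 (254 usable): 192.168.134.0/24
60 hosts -> /26 (62 usable): 192.168.135.0/26
Allocation: 192.168.134.0/24 (170 hosts, 254 usable); 192.168.135.0/26 (60 hosts, 62 usable)


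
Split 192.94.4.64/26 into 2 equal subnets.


New prefix = 26 + 1 = 27
Each subnet has 32 addresses
  192.94.4.64/27
  192.94.4.96/27
Subnets: 192.94.4.64/27, 192.94.4.96/27


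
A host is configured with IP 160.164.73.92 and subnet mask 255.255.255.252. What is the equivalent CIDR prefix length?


Binary: 11111111.11111111.11111111.11111100
Count leading 1s
Prefix: /30


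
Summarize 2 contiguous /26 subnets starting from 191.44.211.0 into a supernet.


Original prefix: /26
Number of subnets: 2 = 2^1
New prefix = 26 - 1 = 25
Supernet: 191.44.211.0/25


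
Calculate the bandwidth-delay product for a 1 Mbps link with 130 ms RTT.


BDP = bandwidth * RTT
= 1 Mbps * 130 ms
= 1 * 1e6 * 130 / 1000 bits
= 130000 bits
= 16250 bytes
= 15.8691 KB
BDP = 130000 bits (16250 bytes)


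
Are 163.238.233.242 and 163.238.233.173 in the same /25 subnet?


Mask: 255.255.255.128
163.238.233.242 AND mask = 163.238.233.128
163.238.233.173 AND mask = 163.238.233.128
Yes, same subnet (163.238.233.128)


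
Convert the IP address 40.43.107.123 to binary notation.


40 = 00101000
43 = 00101011
107 = 01101011
123 = 01111011
Binary: 00101000.00101011.01101011.01111011


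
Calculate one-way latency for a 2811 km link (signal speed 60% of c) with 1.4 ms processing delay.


Speed = 0.6 * 3e5 km/s = 180000 km/s
Propagation delay = 2811 / 180000 = 0.0156 s = 15.6167 ms
Processing delay = 1.4 ms
Total one-way latency = 17.0167 ms


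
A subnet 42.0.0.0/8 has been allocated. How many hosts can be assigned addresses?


Host bits = 32 - 8 = 24
Total addresses = 2^24 = 16777216
Usable = total - 2 (network and broadcast)
Usable hosts: 16777214


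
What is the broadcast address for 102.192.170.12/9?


Network: 102.128.0.0/9
Host bits = 23
Set all host bits to 1:
Broadcast: 102.255.255.255


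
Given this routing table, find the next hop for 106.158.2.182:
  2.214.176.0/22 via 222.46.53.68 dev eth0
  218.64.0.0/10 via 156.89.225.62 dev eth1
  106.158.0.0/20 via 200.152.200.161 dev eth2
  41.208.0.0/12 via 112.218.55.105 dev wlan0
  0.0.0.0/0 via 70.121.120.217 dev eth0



Longest prefix match for 106.158.2.182:
  /22 2.214.176.0: no
  /10 218.64.0.0: no
  /20 106.158.0.0: MATCH
  /12 41.208.0.0: no
  /0 0.0.0.0: MATCH
Selected: next-hop 200.152.200.161 via eth2 (matched /20)


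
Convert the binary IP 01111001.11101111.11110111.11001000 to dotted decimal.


01111001 = 121
11101111 = 239
11110111 = 247
11001000 = 200
IP: 121.239.247.200


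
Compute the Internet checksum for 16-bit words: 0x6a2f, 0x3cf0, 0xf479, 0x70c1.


Sum all words (with carry folding):
+ 0x6a2f = 0x6a2f
+ 0x3cf0 = 0xa71f
+ 0xf479 = 0x9b99
+ 0x70c1 = 0x0c5b
One's complement: ~0x0c5b
Checksum = 0xf3a4


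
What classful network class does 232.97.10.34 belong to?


First octet: 232
Binary: 11101000
1110xxxx -> Class D (224-239)
Class D (multicast), default mask N/A


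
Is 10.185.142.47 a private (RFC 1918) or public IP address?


RFC 1918 private ranges:
  10.0.0.0/8 (10.0.0.0 - 10.255.255.255)
  172.16.0.0/12 (172.16.0.0 - 172.31.255.255)
  192.168.0.0/16 (192.168.0.0 - 192.168.255.255)
Private (in 10.0.0.0/8)


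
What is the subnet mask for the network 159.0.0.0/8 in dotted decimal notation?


/8 means 8 network bits, 24 host bits
Binary: 11111111000000000000000000000000
Mask: 255.0.0.0


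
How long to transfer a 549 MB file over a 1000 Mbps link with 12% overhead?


Effective throughput = 1000 * (1 - 12/100) = 880 Mbps
File size in Mb = 549 * 8 = 4392 Mb
Time = 4392 / 880
Time = 4.9909 seconds


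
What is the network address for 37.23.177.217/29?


IP:   00100101.00010111.10110001.11011001
Mask: 11111111.11111111.11111111.11111000
AND operation:
Net:  00100101.00010111.10110001.11011000
Network: 37.23.177.216/29


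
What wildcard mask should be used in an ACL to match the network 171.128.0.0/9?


Subnet mask: 255.128.0.0
Wildcard = 255.255.255.255 - subnet mask
255 - 255 = 0
255 - 128 = 127
255 - 0 = 255
255 - 0 = 255
Wildcard: 0.127.255.255


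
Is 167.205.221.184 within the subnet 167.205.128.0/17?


Subnet network: 167.205.128.0
Test IP AND mask: 167.205.128.0
Yes, 167.205.221.184 is in 167.205.128.0/17


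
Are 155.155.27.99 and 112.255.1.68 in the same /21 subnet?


Mask: 255.255.248.0
155.155.27.99 AND mask = 155.155.24.0
112.255.1.68 AND mask = 112.255.0.0
No, different subnets (155.155.24.0 vs 112.255.0.0)


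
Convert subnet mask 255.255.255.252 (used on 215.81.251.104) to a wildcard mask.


Subnet mask: 255.255.255.252
Wildcard = 255.255.255.255 - subnet mask
255 - 255 = 0
255 - 255 = 0
255 - 255 = 0
255 - 252 = 3
Wildcard: 0.0.0.3


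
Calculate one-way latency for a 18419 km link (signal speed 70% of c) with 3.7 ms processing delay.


Speed = 0.7 * 3e5 km/s = 210000 km/s
Propagation delay = 18419 / 210000 = 0.0877 s = 87.7095 ms
Processing delay = 3.7 ms
Total one-way latency = 91.4095 ms


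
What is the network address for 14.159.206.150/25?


IP:   00001110.10011111.11001110.10010110
Mask: 11111111.11111111.11111111.10000000
AND operation:
Net:  00001110.10011111.11001110.10000000
Network: 14.159.206.128/25


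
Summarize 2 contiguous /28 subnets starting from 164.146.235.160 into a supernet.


Original prefix: /28
Number of subnets: 2 = 2^1
New prefix = 28 - 1 = 27
Supernet: 164.146.235.160/27


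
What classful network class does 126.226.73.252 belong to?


First octet: 126
Binary: 01111110
0xxxxxxx -> Class A (1-126)
Class A, default mask 255.0.0.0 (/8)


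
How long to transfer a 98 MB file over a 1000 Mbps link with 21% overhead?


Effective throughput = 1000 * (1 - 21/100) = 790 Mbps
File size in Mb = 98 * 8 = 784 Mb
Time = 784 / 790
Time = 0.9924 seconds


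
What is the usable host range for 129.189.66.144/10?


Network: 129.128.0.0
Broadcast: 129.191.255.255
First usable = network + 1
Last usable = broadcast - 1
Range: 129.128.0.1 to 129.191.255.254


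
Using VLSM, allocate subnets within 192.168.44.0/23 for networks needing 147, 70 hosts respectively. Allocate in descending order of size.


147 hosts -> /24 (254 usable): 192.168.44.0/24
70 hosts -> /25 (126 usable): 192.168.45.0/25
Allocation: 192.168.44.0/24 (147 hosts, 254 usable); 192.168.45.0/25 (70 hosts, 126 usable)


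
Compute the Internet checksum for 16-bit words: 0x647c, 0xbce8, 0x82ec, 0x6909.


Sum all words (with carry folding):
+ 0x647c = 0x647c
+ 0xbce8 = 0x2165
+ 0x82ec = 0xa451
+ 0x6909 = 0x0d5b
One's complement: ~0x0d5b
Checksum = 0xf2a4


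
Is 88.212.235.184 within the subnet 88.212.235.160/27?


Subnet network: 88.212.235.160
Test IP AND mask: 88.212.235.160
Yes, 88.212.235.184 is in 88.212.235.160/27


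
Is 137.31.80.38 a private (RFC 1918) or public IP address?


RFC 1918 private ranges:
  10.0.0.0/8 (10.0.0.0 - 10.255.255.255)
  172.16.0.0/12 (172.16.0.0 - 172.31.255.255)
  192.168.0.0/16 (192.168.0.0 - 192.168.255.255)
Public (not in any RFC 1918 range)


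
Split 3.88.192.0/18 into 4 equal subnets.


New prefix = 18 + 2 = 20
Each subnet has 4096 addresses
  3.88.192.0/20
  3.88.208.0/20
  3.88.224.0/20
  3.88.240.0/20
Subnets: 3.88.192.0/20, 3.88.208.0/20, 3.88.224.0/20, 3.88.240.0/20


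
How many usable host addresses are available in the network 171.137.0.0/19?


Host bits = 32 - 19 = 13
Total addresses = 2^13 = 8192
Usable = total - 2 (network and broadcast)
Usable hosts: 8190


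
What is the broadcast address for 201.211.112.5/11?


Network: 201.192.0.0/11
Host bits = 21
Set all host bits to 1:
Broadcast: 201.223.255.255


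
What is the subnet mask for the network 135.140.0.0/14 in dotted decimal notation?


/14 means 14 network bits, 18 host bits
Binary: 11111111111111000000000000000000
Mask: 255.252.0.0


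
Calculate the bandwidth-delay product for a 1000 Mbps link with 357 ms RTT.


BDP = bandwidth * RTT
= 1000 Mbps * 357 ms
= 1000 * 1e6 * 357 / 1000 bits
= 357000000 bits
= 44625000 bytes
= 43579.1016 KB
BDP = 357000000 bits (44625000 bytes)


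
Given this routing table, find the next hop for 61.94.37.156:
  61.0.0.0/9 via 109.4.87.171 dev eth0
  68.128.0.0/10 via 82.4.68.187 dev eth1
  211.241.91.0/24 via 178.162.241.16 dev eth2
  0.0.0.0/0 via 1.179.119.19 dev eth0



Longest prefix match for 61.94.37.156:
  /9 61.0.0.0: MATCH
  /10 68.128.0.0: no
  /24 211.241.91.0: no
  /0 0.0.0.0: MATCH
Selected: next-hop 109.4.87.171 via eth0 (matched /9)


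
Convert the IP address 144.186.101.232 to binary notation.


144 = 10010000
186 = 10111010
101 = 01100101
232 = 11101000
Binary: 10010000.10111010.01100101.11101000


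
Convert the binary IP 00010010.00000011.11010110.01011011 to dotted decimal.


00010010 = 18
00000011 = 3
11010110 = 214
01011011 = 91
IP: 18.3.214.91


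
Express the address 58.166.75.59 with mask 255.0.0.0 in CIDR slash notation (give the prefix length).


Binary: 11111111.00000000.00000000.00000000
Count leading 1s
Prefix: /8


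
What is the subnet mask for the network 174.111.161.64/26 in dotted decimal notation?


/26 means 26 network bits, 6 host bits
Binary: 11111111111111111111111111000000
Mask: 255.255.255.192


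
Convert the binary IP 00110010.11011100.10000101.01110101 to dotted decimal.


00110010 = 50
11011100 = 220
10000101 = 133
01110101 = 117
IP: 50.220.133.117


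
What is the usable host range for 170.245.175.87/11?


Network: 170.224.0.0
Broadcast: 170.255.255.255
First usable = network + 1
Last usable = broadcast - 1
Range: 170.224.0.1 to 170.255.255.254


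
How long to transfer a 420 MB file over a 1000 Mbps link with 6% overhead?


Effective throughput = 1000 * (1 - 6/100) = 940 Mbps
File size in Mb = 420 * 8 = 3360 Mb
Time = 3360 / 940
Time = 3.5745 seconds


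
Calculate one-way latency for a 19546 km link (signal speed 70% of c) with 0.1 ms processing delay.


Speed = 0.7 * 3e5 km/s = 210000 km/s
Propagation delay = 19546 / 210000 = 0.0931 s = 93.0762 ms
Processing delay = 0.1 ms
Total one-way latency = 93.1762 ms


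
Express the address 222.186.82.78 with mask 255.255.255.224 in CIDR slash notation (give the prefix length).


Binary: 11111111.11111111.11111111.11100000
Count leading 1s
Prefix: /27


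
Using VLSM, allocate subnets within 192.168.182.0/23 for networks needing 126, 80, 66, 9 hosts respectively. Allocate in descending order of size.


126 hosts -> /25 (126 usable): 192.168.182.0/25
80 hosts -> /25 (126 usable): 192.168.182.128/25
66 hosts -> /25 (126 usable): 192.168.183.0/25
9 hosts -> /28 (14 usable): 192.168.183.128/28
Allocation: 192.168.182.0/25 (126 hosts, 126 usable); 192.168.182.128/25 (80 hosts, 126 usable); 192.168.183.0/25 (66 hosts, 126 usable); 192.168.183.128/28 (9 hosts, 14 usable)


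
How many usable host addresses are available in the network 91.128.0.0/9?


Host bits = 32 - 9 = 23
Total addresses = 2^23 = 8388608
Usable = total - 2 (network and broadcast)
Usable hosts: 8388606


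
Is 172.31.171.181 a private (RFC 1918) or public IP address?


RFC 1918 private ranges:
  10.0.0.0/8 (10.0.0.0 - 10.255.255.255)
  172.16.0.0/12 (172.16.0.0 - 172.31.255.255)
  192.168.0.0/16 (192.168.0.0 - 192.168.255.255)
Private (in 172.16.0.0/12)


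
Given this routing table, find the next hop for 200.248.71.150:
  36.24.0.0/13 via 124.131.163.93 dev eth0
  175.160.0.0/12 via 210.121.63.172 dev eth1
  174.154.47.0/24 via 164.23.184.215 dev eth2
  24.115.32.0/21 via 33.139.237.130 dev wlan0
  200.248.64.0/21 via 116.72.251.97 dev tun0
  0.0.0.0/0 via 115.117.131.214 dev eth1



Longest prefix match for 200.248.71.150:
  /13 36.24.0.0: no
  /12 175.160.0.0: no
  /24 174.154.47.0: no
  /21 24.115.32.0: no
  /21 200.248.64.0: MATCH
  /0 0.0.0.0: MATCH
Selected: next-hop 116.72.251.97 via tun0 (matched /21)


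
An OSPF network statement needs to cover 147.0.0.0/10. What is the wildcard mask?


Subnet mask: 255.192.0.0
Wildcard = 255.255.255.255 - subnet mask
255 - 255 = 0
255 - 192 = 63
255 - 0 = 255
255 - 0 = 255
Wildcard: 0.63.255.255


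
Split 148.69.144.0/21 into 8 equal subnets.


New prefix = 21 + 3 = 24
Each subnet has 256 addresses
  148.69.144.0/24
  148.69.145.0/24
  148.69.146.0/24
  148.69.147.0/24
  148.69.148.0/24
  148.69.149.0/24
  148.69.150.0/24
  148.69.151.0/24
Subnets: 148.69.144.0/24, 148.69.145.0/24, 148.69.146.0/24, 148.69.147.0/24, 148.69.148.0/24, 148.69.149.0/24, 148.69.150.0/24, 148.69.151.0/24


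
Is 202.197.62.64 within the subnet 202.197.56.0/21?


Subnet network: 202.197.56.0
Test IP AND mask: 202.197.56.0
Yes, 202.197.62.64 is in 202.197.56.0/21


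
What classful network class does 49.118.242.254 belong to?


First octet: 49
Binary: 00110001
0xxxxxxx -> Class A (1-126)
Class A, default mask 255.0.0.0 (/8)


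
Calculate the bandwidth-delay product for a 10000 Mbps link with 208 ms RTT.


BDP = bandwidth * RTT
= 10000 Mbps * 208 ms
= 10000 * 1e6 * 208 / 1000 bits
= 2080000000 bits
= 260000000 bytes
= 253906.25 KB
BDP = 2080000000 bits (260000000 bytes)


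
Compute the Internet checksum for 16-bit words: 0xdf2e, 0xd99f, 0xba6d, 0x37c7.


Sum all words (with carry folding):
+ 0xdf2e = 0xdf2e
+ 0xd99f = 0xb8ce
+ 0xba6d = 0x733c
+ 0x37c7 = 0xab03
One's complement: ~0xab03
Checksum = 0x54fc


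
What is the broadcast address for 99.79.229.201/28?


Network: 99.79.229.192/28
Host bits = 4
Set all host bits to 1:
Broadcast: 99.79.229.207


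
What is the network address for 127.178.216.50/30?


IP:   01111111.10110010.11011000.00110010
Mask: 11111111.11111111.11111111.11111100
AND operation:
Net:  01111111.10110010.11011000.00110000
Network: 127.178.216.48/30


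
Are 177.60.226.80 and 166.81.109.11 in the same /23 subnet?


Mask: 255.255.254.0
177.60.226.80 AND mask = 177.60.226.0
166.81.109.11 AND mask = 166.81.108.0
No, different subnets (177.60.226.0 vs 166.81.108.0)


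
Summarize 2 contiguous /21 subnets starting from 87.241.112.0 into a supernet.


Original prefix: /21
Number of subnets: 2 = 2^1
New prefix = 21 - 1 = 20
Supernet: 87.241.112.0/20


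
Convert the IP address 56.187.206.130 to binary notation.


56 = 00111000
187 = 10111011
206 = 11001110
130 = 10000010
Binary: 00111000.10111011.11001110.10000010


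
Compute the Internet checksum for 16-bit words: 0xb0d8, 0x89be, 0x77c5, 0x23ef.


Sum all words (with carry folding):
+ 0xb0d8 = 0xb0d8
+ 0x89be = 0x3a97
+ 0x77c5 = 0xb25c
+ 0x23ef = 0xd64b
One's complement: ~0xd64b
Checksum = 0x29b4


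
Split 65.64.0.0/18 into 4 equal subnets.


New prefix = 18 + 2 = 20
Each subnet has 4096 addresses
  65.64.0.0/20
  65.64.16.0/20
  65.64.32.0/20
  65.64.48.0/20
Subnets: 65.64.0.0/20, 65.64.16.0/20, 65.64.32.0/20, 65.64.48.0/20


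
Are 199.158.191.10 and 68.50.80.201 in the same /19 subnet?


Mask: 255.255.224.0
199.158.191.10 AND mask = 199.158.160.0
68.50.80.201 AND mask = 68.50.64.0
No, different subnets (199.158.160.0 vs 68.50.64.0)


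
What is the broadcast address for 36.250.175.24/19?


Network: 36.250.160.0/19
Host bits = 13
Set all host bits to 1:
Broadcast: 36.250.191.255


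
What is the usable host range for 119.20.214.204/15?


Network: 119.20.0.0
Broadcast: 119.21.255.255
First usable = network + 1
Last usable = broadcast - 1
Range: 119.20.0.1 to 119.21.255.254


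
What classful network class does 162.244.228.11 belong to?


First octet: 162
Binary: 10100010
10xxxxxx -> Class B (128-191)
Class B, default mask 255.255.0.0 (/16)


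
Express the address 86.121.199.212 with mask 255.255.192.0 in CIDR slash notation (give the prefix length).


Binary: 11111111.11111111.11000000.00000000
Count leading 1s
Prefix: /18


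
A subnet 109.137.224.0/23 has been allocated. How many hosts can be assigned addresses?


Host bits = 32 - 23 = 9
Total addresses = 2^9 = 512
Usable = total - 2 (network and broadcast)
Usable hosts: 510


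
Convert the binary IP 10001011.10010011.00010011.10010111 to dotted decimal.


10001011 = 139
10010011 = 147
00010011 = 19
10010111 = 151
IP: 139.147.19.151


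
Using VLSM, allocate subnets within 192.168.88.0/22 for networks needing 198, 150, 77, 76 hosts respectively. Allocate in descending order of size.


198 hosts -> /24 (254 usable): 192.168.88.0/24
150 hosts -> /24 (254 usable): 192.168.89.0/24
77 hosts -> /25 (126 usable): 192.168.90.0/25
76 hosts -> /25 (126 usable): 192.168.90.128/25
Allocation: 192.168.88.0/24 (198 hosts, 254 usable); 192.168.89.0/24 (150 hosts, 254 usable); 192.168.90.0/25 (77 hosts, 126 usable); 192.168.90.128/25 (76 hosts, 126 usable)


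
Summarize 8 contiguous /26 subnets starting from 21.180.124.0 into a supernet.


Original prefix: /26
Number of subnets: 8 = 2^3
New prefix = 26 - 3 = 23
Supernet: 21.180.124.0/23


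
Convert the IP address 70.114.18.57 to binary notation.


70 = 01000110
114 = 01110010
18 = 00010010
57 = 00111001
Binary: 01000110.01110010.00010010.00111001


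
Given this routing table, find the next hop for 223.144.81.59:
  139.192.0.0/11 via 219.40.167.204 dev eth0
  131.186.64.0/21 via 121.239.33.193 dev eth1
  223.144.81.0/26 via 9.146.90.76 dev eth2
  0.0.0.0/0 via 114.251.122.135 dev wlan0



Longest prefix match for 223.144.81.59:
  /11 139.192.0.0: no
  /21 131.186.64.0: no
  /26 223.144.81.0: MATCH
  /0 0.0.0.0: MATCH
Selected: next-hop 9.146.90.76 via eth2 (matched /26)


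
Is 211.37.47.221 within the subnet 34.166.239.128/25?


Subnet network: 34.166.239.128
Test IP AND mask: 211.37.47.128
No, 211.37.47.221 is not in 34.166.239.128/25


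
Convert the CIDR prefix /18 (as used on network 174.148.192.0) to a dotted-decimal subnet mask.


/18 means 18 network bits, 14 host bits
Binary: 11111111111111111100000000000000
Mask: 255.255.192.0


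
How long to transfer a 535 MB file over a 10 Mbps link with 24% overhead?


Effective throughput = 10 * (1 - 24/100) = 7.6 Mbps
File size in Mb = 535 * 8 = 4280 Mb
Time = 4280 / 7.6
Time = 563.1579 seconds


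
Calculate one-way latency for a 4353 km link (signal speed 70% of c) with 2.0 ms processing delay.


Speed = 0.7 * 3e5 km/s = 210000 km/s
Propagation delay = 4353 / 210000 = 0.0207 s = 20.7286 ms
Processing delay = 2.0 ms
Total one-way latency = 22.7286 ms


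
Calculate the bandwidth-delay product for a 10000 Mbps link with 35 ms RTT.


BDP = bandwidth * RTT
= 10000 Mbps * 35 ms
= 10000 * 1e6 * 35 / 1000 bits
= 350000000 bits
= 43750000 bytes
= 42724.6094 KB
BDP = 350000000 bits (43750000 bytes)


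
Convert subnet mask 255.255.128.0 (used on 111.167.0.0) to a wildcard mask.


Subnet mask: 255.255.128.0
Wildcard = 255.255.255.255 - subnet mask
255 - 255 = 0
255 - 255 = 0
255 - 128 = 127
255 - 0 = 255
Wildcard: 0.0.127.255


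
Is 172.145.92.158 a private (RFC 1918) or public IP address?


RFC 1918 private ranges:
  10.0.0.0/8 (10.0.0.0 - 10.255.255.255)
  172.16.0.0/12 (172.16.0.0 - 172.31.255.255)
  192.168.0.0/16 (192.168.0.0 - 192.168.255.255)
Public (not in any RFC 1918 range)


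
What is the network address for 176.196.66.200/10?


IP:   10110000.11000100.01000010.11001000
Mask: 11111111.11000000.00000000.00000000
AND operation:
Net:  10110000.11000000.00000000.00000000
Network: 176.192.0.0/10


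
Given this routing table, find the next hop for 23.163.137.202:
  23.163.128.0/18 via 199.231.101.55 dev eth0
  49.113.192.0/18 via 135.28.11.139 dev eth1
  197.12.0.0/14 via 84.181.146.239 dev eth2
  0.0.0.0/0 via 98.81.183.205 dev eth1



Longest prefix match for 23.163.137.202:
  /18 23.163.128.0: MATCH
  /18 49.113.192.0: no
  /14 197.12.0.0: no
  /0 0.0.0.0: MATCH
Selected: next-hop 199.231.101.55 via eth0 (matched /18)


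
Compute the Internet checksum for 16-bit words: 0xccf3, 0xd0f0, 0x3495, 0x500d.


Sum all words (with carry folding):
+ 0xccf3 = 0xccf3
+ 0xd0f0 = 0x9de4
+ 0x3495 = 0xd279
+ 0x500d = 0x2287
One's complement: ~0x2287
Checksum = 0xdd78


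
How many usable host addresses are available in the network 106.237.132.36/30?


Host bits = 32 - 30 = 2
Total addresses = 2^2 = 4
Usable = total - 2 (network and broadcast)
Usable hosts: 2


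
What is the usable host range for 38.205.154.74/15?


Network: 38.204.0.0
Broadcast: 38.205.255.255
First usable = network + 1
Last usable = broadcast - 1
Range: 38.204.0.1 to 38.205.255.254
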